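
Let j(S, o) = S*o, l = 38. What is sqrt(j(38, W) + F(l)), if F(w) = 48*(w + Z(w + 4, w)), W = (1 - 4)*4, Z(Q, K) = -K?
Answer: 2*I*sqrt(114) ≈ 21.354*I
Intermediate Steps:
W = -12 (W = -3*4 = -12)
F(w) = 0 (F(w) = 48*(w - w) = 48*0 = 0)
sqrt(j(38, W) + F(l)) = sqrt(38*(-12) + 0) = sqrt(-456 + 0) = sqrt(-456) = 2*I*sqrt(114)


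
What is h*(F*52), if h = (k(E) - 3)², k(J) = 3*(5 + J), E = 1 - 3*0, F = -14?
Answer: -163800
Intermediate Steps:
E = 1 (E = 1 + 0 = 1)
k(J) = 15 + 3*J
h = 225 (h = ((15 + 3*1) - 3)² = ((15 + 3) - 3)² = (18 - 3)² = 15² = 225)
h*(F*52) = 225*(-14*52) = 225*(-728) = -163800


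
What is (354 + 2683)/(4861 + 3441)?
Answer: 3037/8302 ≈ 0.36582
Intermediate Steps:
(354 + 2683)/(4861 + 3441) = 3037/8302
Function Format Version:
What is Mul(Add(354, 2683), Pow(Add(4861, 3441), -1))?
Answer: Rational(3037, 8302) ≈ 0.36582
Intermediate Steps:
Mul(Add(354, 2683), Pow(Add(4861, 3441), -1)) = Mul(3037, Pow(8302, -1)) = Mul(3037, Rational(1, 8302)) = Rational(3037, 8302)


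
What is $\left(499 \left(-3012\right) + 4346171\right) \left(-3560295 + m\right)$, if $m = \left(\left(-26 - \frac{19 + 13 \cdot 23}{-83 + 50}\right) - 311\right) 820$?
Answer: $- \frac{119743680034895}{11} \approx -1.0886 \cdot 10^{13}$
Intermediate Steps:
$m = - \frac{2952820}{11}$ ($m = \left(\left(-26 - \frac{19 + 299}{-33}\right) - 311\right) 820 = \left(\left(-26 - 318 \left(- \frac{1}{33}\right)\right) - 311\right) 820 = \left(\left(-26 - - \frac{106}{11}\right) - 311\right) 820 = \left(\left(-26 + \frac{106}{11}\right) - 311\right) 820 = \left(- \frac{180}{11} - 311\right) 820 = \left(- \frac{3601}{11}\right) 820 = - \frac{2952820}{11} \approx -2.6844 \cdot 10^{5}$)
$\left(499 \left(-3012\right) + 4346171\right) \left(-3560295 + m\right) = \left(499 \left(-3012\right) + 4346171\right) \left(-3560295 - \frac{2952820}{11}\right) = \left(-1502988 + 4346171\right) \left(- \frac{42116065}{11}\right) = 2843183 \left(- \frac{42116065}{11}\right) = - \frac{119743680034895}{11}$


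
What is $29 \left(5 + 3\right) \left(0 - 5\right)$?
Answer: $-1160$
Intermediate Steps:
$29 \left(5 + 3\right) \left(0 - 5\right) = 29 \cdot 8 \left(-5\right) = 29 \left(-40\right) = -1160$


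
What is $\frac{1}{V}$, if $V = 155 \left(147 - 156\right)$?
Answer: $- \frac{1}{1395} \approx -0.00071685$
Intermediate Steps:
$V = -1395$ ($V = 155 \left(-9\right) = -1395$)
$\frac{1}{V} = \frac{1}{-1395} = - \frac{1}{1395}$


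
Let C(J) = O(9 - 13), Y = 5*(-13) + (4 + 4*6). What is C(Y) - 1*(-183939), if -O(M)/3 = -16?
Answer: 183987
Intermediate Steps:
O(M) = 48 (O(M) = -3*(-16) = 48)
Y = -37 (Y = -65 + (4 + 24) = -65 + 28 = -37)
C(J) = 48
C(Y) - 1*(-183939) = 48 - 1*(-183939) = 48 + 183939 = 183987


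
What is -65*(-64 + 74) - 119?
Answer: -769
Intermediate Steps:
-65*(-64 + 74) - 119 = -65*10 - 119 = -650 - 119 = -769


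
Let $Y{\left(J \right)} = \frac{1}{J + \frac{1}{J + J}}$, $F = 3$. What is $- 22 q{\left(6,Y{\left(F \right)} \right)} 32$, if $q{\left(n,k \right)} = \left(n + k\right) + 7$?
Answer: $- \frac{178112}{19} \approx -9374.3$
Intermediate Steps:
$Y{\left(J \right)} = \frac{1}{J + \frac{1}{2 J}}$
$q{\left(n,k \right)} = 7 + k + n$ ($q{\left(n,k \right)} = \left(k + n\right) + 7 = 7 + k + n$)
$- 22 q{\left(6,Y{\left(F \right)} \right)} 32 = - 22 \left(7 + 2 \cdot 3 \frac{1}{1 + 2 \cdot 3^{2}} + 6\right) 32 = - 22 \left(7 + 2 \cdot 3 \frac{1}{1 + 2 \cdot 9} + 6\right) 32 = - 22 \left(7 + 2 \cdot 3 \frac{1}{1 + 18} + 6\right) 32 = - 22 \left(7 + 2 \cdot 3 \cdot \frac{1}{19} + 6\right) 32 = - 22 \left(7 + \frac{6}{19} + 6\right) 32 = \left(-22\right) \frac{253}{19} \cdot 32 = \left(- \frac{5566}{19}\right) 32 = - \frac{178112}{19}$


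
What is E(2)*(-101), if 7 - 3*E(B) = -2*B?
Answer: -1111/3 ≈ -370.33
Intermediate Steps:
E(B) = 7/3 + 2*B/3 (E(B) = 7/3 - (-2)*B/3 = 7/3 + 2*B/3)
E(2)*(-101) = (7/3 + (⅔)*2)*(-101) = (7/3 + 4/3)*(-101) = (11/3)*(-101) = -1111/3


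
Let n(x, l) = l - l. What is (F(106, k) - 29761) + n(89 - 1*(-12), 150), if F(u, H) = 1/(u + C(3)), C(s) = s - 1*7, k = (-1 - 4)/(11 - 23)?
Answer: -3035621/102 ≈ -29761.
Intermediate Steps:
k = 5/12 (k = -5/(-12) = -5*(-1/12) = 5/12 ≈ 0.41667)
C(s) = -7 + s (C(s) = s - 7 = -7 + s)
F(u, H) = 1/(-4 + u) (F(u, H) = 1/(u + (-7 + 3)) = 1/(u - 4) = 1/(-4 + u))
n(x, l) = 0
(F(106, k) - 29761) + n(89 - 1*(-12), 150) = (1/(-4 + 106) - 29761) + 0 = (1/102 - 29761) + 0 = -3035621/102 + 0 = -3035621/102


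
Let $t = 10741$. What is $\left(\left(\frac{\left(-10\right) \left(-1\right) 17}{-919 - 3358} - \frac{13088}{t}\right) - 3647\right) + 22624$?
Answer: $\frac{871731476743}{45939257} \approx 18976.0$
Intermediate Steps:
$\left(\left(\frac{\left(-10\right) \left(-1\right) 17}{-919 - 3358} - \frac{13088}{t}\right) - 3647\right) + 22624 = \left(\left(\frac{\left(-10\right) \left(-1\right) 17}{-919 - 3358} - \frac{13088}{10741}\right) - 3647\right) + 22624 = \left(\left(\frac{10 \cdot 17}{-4277} - \frac{13088}{10741}\right) - 3647\right) + 22624 = \left(\left(170 \left(- \frac{1}{4277}\right) - \frac{13088}{10741}\right) - 3647\right) + 22624 = \left(\left(- \frac{170}{4277} - \frac{13088}{10741}\right) - 3647\right) + 22624 = \left(- \frac{57803346}{45939257} - 3647\right) + 22624 = - \frac{167598273625}{45939257} + 22624 = \frac{871731476743}{45939257}$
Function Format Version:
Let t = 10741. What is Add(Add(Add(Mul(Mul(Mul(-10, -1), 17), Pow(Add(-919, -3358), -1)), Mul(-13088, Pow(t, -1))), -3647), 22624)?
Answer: Rational(871731476743, 45939257) ≈ 18976.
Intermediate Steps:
Add(Add(Add(Mul(Mul(Mul(-10, -1), 17), Pow(Add(-919, -3358), -1)), Mul(-13088, Pow(t, -1))), -3647), 22624) = Add(Add(Add(Mul(Mul(Mul(-10, -1), 17), Pow(Add(-919, -3358), -1)), Mul(-13088, Pow(10741, -1))), -3647), 22624) = Add(Add(Add(Mul(Mul(10, 17), Pow(-4277, -1)), Mul(-13088, Rational(1, 10741))), -3647), 22624) = Add(Add(Add(Mul(170, Rational(-1, 4277)), Rational(-13088, 10741)), -3647), 22624) = Add(Add(Add(Rational(-170, 4277), Rational(-13088, 10741)), -3647), 22624) = Add(Add(Rational(-57803346, 45939257), -3647), 22624) = Add(Rational(-167598273625, 45939257), 22624) = Rational(871731476743, 45939257)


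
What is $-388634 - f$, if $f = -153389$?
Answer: $-235245$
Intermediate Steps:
$-388634 - f = -388634 - -153389 = -388634 + 153389 = -235245$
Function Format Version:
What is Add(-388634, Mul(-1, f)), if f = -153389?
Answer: -235245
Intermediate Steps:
Add(-388634, Mul(-1, f)) = Add(-388634, Mul(-1, -153389)) = Add(-388634, 153389) = -235245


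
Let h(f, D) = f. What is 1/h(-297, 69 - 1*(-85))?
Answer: -1/297 ≈ -0.0033670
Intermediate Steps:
1/h(-297, 69 - 1*(-85)) = 1/(-297) = -1/297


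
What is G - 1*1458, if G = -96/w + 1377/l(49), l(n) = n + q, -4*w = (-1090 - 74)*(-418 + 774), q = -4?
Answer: -61613761/43165 ≈ -1427.4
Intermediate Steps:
w = 103596 (w = -(-1090 - 74)*(-418 + 774)/4 = -(-291)*356 = -¼*(-414384) = 103596)
l(n) = -4 + n (l(n) = n - 4 = -4 + n)
G = 1320809/43165 (G = -96/103596 + 1377/(-4 + 49) = -96*1/103596 + 1377/45 = -8/8633 + 1377*(1/45) = -8/8633 + 153/5 = 1320809/43165 ≈ 30.599)
G - 1*1458 = 1320809/43165 - 1*1458 = 1320809/43165 - 1458 = -61613761/43165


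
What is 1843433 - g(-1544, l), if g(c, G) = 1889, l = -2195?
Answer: 1841544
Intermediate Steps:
1843433 - g(-1544, l) = 1843433 - 1*1889 = 1843433 - 1889 = 1841544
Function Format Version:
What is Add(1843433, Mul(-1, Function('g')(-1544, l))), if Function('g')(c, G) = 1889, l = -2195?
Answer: 1841544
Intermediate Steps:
Add(1843433, Mul(-1, Function('g')(-1544, l))) = Add(1843433, Mul(-1, 1889)) = Add(1843433, -1889) = 1841544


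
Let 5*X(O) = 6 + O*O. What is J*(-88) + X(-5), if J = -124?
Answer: 54591/5 ≈ 10918.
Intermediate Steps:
X(O) = 6/5 + O**2/5 (X(O) = (6 + O*O)/5 = (6 + O**2)/5 = 6/5 + O**2/5)
J*(-88) + X(-5) = -124*(-88) + (6/5 + (1/5)*(-5)**2) = 10912 + (6/5 + (1/5)*25) = 10912 + (6/5 + 5) = 10912 + 31/5 = 54591/5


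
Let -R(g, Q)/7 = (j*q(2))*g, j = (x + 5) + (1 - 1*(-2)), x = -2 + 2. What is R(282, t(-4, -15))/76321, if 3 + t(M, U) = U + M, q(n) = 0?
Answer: 0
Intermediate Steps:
x = 0
j = 8 (j = (0 + 5) + (1 - 1*(-2)) = 5 + (1 + 2) = 5 + 3 = 8)
t(M, U) = -3 + M + U (t(M, U) = -3 + (U + M) = -3 + (M + U) = -3 + M + U)
R(g, Q) = 0 (R(g, Q) = -7*8*0*g = -0*g = -7*0 = 0)
R(282, t(-4, -15))/76321 = 0/76321 = 0*(1/76321) = 0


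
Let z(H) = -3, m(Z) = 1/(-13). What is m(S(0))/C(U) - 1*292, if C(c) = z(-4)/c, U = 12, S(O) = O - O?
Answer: -3792/13 ≈ -291.69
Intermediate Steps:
S(O) = 0
m(Z) = -1/13
C(c) = -3/c
m(S(0))/C(U) - 1*292 = -1/(13*((-3/12))) - 1*292 = -1/(13*((-3*1/12))) - 292 = -1/(13*(-¼)) - 292 = -1/13*(-4) - 292 = 4/13 - 292 = -3792/13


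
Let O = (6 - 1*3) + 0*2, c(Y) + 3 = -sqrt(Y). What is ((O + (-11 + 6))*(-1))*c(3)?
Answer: -6 - 2*sqrt(3) ≈ -9.4641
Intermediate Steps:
c(Y) = -3 - sqrt(Y)
O = 3 (O = (6 - 3) + 0 = 3 + 0 = 3)
((O + (-11 + 6))*(-1))*c(3) = ((3 + (-11 + 6))*(-1))*(-3 - sqrt(3)) = ((3 - 5)*(-1))*(-3 - sqrt(3)) = (-2*(-1))*(-3 - sqrt(3)) = 2*(-3 - sqrt(3)) = -6 - 2*sqrt(3)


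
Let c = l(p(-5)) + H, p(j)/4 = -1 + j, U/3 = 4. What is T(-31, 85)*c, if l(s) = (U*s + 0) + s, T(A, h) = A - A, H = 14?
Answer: 0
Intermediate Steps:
U = 12 (U = 3*4 = 12)
T(A, h) = 0
p(j) = -4 + 4*j (p(j) = 4*(-1 + j) = -4 + 4*j)
l(s) = 13*s (l(s) = (12*s + 0) + s = 12*s + s = 13*s)
c = -298 (c = 13*(-4 + 4*(-5)) + 14 = 13*(-4 - 20) + 14 = 13*(-24) + 14 = -312 + 14 = -298)
T(-31, 85)*c = 0*(-298) = 0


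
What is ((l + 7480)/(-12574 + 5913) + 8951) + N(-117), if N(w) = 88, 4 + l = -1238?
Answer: 60202541/6661 ≈ 9038.1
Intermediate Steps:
l = -1242 (l = -4 - 1238 = -1242)
((l + 7480)/(-12574 + 5913) + 8951) + N(-117) = ((-1242 + 7480)/(-12574 + 5913) + 8951) + 88 = (6238/(-6661) + 8951) + 88 = (6238*(-1/6661) + 8951) + 88 = (-6238/6661 + 8951) + 88 = 59616373/6661 + 88 = 60202541/6661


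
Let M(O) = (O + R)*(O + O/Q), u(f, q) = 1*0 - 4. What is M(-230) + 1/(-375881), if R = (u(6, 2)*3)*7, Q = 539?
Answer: 1332627994751/18418169 ≈ 72354.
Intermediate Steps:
u(f, q) = -4 (u(f, q) = 0 - 4 = -4)
R = -84 (R = -4*3*7 = -12*7 = -84)
M(O) = 540*O*(-84 + O)/539 (M(O) = (O - 84)*(O + O/539) = (-84 + O)*(O + O*(1/539)) = (-84 + O)*(O + O/539) = (-84 + O)*(540*O/539) = 540*O*(-84 + O)/539)
M(-230) + 1/(-375881) = (540/539)*(-230)*(-84 - 230) + 1/(-375881) = (540/539)*(-230)*(-314) - 1/375881 = 38998800/539 - 1/375881 = 1332627994751/18418169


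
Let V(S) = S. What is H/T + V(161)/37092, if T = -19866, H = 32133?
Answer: -18010285/11164692 ≈ -1.6131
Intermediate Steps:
H/T + V(161)/37092 = 32133/(-19866) + 161/37092 = 32133*(-1/19866) + 161*(1/37092) = -10711/6622 + 161/37092 = -18010285/11164692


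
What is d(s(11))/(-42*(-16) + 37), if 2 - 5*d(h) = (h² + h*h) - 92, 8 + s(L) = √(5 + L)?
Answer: 62/3545 ≈ 0.017489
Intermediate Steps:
s(L) = -8 + √(5 + L)
d(h) = 94/5 - 2*h²/5 (d(h) = ⅖ - ((h² + h*h) - 92)/5 = ⅖ - ((h² + h²) - 92)/5 = ⅖ - (2*h² - 92)/5 = ⅖ - (-92 + 2*h²)/5 = ⅖ + (92/5 - 2*h²/5) = 94/5 - 2*h²/5)
d(s(11))/(-42*(-16) + 37) = (94/5 - 2*(-8 + √(5 + 11))²/5)/(-42*(-16) + 37) = (94/5 - 2*(-8 + √16)²/5)/(672 + 37) = (94/5 - 2*(-8 + 4)²/5)/709 = (94/5 - ⅖*(-4)²)*(1/709) = (94/5 - ⅖*16)*(1/709) = (94/5 - 32/5)*(1/709) = (62/5)*(1/709) = 62/3545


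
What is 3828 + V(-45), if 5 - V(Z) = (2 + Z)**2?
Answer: 1984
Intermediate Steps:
V(Z) = 5 - (2 + Z)**2
3828 + V(-45) = 3828 + (5 - (2 - 45)**2) = 3828 + (5 - 1*(-43)**2) = 3828 + (5 - 1*1849) = 3828 + (5 - 1849) = 3828 - 1844 = 1984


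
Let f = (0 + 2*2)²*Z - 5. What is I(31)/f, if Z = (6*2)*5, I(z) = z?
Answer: 31/955 ≈ 0.032461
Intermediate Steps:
Z = 60 (Z = 12*5 = 60)
f = 955 (f = (0 + 2*2)²*60 - 5 = (0 + 4)²*60 - 5 = 4²*60 - 5 = 16*60 - 5 = 960 - 5 = 955)
I(31)/f = 31/955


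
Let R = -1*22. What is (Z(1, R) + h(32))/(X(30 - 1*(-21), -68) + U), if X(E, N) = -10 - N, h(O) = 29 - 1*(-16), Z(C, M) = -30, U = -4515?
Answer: -15/4457 ≈ -0.0033655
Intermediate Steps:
R = -22
h(O) = 45 (h(O) = 29 + 16 = 45)
(Z(1, R) + h(32))/(X(30 - 1*(-21), -68) + U) = (-30 + 45)/((-10 - 1*(-68)) - 4515) = 15/((-10 + 68) - 4515) = 15/(58 - 4515) = 15/(-4457) = 15*(-1/4457) = -15/4457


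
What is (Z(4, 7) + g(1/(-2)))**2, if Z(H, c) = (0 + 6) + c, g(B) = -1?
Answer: 144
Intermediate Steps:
Z(H, c) = 6 + c
(Z(4, 7) + g(1/(-2)))**2 = ((6 + 7) - 1)**2 = (13 - 1)**2 = 12**2 = 144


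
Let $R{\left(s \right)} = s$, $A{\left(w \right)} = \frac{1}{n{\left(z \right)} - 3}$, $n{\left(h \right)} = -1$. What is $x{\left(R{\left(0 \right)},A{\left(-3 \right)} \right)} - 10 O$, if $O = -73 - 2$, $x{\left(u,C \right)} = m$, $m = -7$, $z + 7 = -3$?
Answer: $743$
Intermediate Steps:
$z = -10$ ($z = -7 - 3 = -10$)
$A{\left(w \right)} = - \frac{1}{4}$ ($A{\left(w \right)} = \frac{1}{-1 - 3} = \frac{1}{-4} = - \frac{1}{4}$)
$x{\left(u,C \right)} = -7$
$O = -75$ ($O = -73 - 2 = -75$)
$x{\left(R{\left(0 \right)},A{\left(-3 \right)} \right)} - 10 O = -7 - -750 = -7 + 750 = 743$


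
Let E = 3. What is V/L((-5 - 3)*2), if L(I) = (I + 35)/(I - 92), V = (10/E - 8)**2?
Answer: -2352/19 ≈ -123.79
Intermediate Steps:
V = 196/9 (V = (10/3 - 8)**2 = (-14/3)**2 = 196/9 ≈ 21.778)
L(I) = (35 + I)/(-92 + I)
V/L((-5 - 3)*2) = 196/(9*(((35 + (-5 - 3)*2)/(-92 + (-5 - 3)*2)))) = 196/(9*(((35 - 8*2)/(-92 - 8*2)))) = 196/(9*(((35 - 16)/(-92 - 16)))) = 196/(9*((19/(-108)))) = 196/(9*((-1/108*19))) = 196/(9*(-19/108)) = (196/9)*(-108/19) = -2352/19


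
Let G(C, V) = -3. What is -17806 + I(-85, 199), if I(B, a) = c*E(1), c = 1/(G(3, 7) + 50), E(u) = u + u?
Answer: -836880/47 ≈ -17806.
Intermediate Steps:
E(u) = 2*u
c = 1/47 (c = 1/(-3 + 50) = 1/47 ≈ 0.021277)
I(B, a) = 2/47 (I(B, a) = (2*1)/47 = (1/47)*2 = 2/47)
-17806 + I(-85, 199) = -17806 + 2/47 = -836880/47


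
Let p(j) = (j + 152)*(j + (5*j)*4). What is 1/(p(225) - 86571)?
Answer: 1/1694754 ≈ 5.9006e-7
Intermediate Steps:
p(j) = 21*j*(152 + j) (p(j) = (152 + j)*(j + 20*j) = (152 + j)*(21*j) = 21*j*(152 + j))
1/(p(225) - 86571) = 1/(21*225*(152 + 225) - 86571) = 1/(21*225*377 - 86571) = 1/(1781325 - 86571) = 1/1694754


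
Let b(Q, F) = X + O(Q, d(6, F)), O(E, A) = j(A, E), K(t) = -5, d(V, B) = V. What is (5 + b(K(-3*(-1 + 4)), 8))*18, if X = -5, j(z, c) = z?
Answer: 108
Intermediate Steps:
O(E, A) = A
b(Q, F) = 1 (b(Q, F) = -5 + 6 = 1)
(5 + b(K(-3*(-1 + 4)), 8))*18 = (5 + 1)*18 = 6*18 = 108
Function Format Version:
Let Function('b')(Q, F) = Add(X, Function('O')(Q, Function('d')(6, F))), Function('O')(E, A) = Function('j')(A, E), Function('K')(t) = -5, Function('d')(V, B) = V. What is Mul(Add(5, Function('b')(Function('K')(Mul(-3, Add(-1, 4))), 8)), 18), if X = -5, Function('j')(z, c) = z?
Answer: 108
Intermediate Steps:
Function('O')(E, A) = A
Function('b')(Q, F) = 1 (Function('b')(Q, F) = Add(-5, 6) = 1)
Mul(Add(5, Function('b')(Function('K')(Mul(-3, Add(-1, 4))), 8)), 18) = Mul(Add(5, 1), 18) = Mul(6, 18) = 108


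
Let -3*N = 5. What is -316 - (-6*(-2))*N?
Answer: -296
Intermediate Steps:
N = -5/3 (N = -⅓*5 = -5/3 ≈ -1.6667)
-316 - (-6*(-2))*N = -316 - (-6*(-2))*(-5)/3 = -316 - 12*(-5)/3 = -316 - 1*(-20) = -316 + 20 = -296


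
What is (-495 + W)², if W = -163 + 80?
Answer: 334084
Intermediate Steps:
W = -83
(-495 + W)² = (-495 - 83)² = (-578)² = 334084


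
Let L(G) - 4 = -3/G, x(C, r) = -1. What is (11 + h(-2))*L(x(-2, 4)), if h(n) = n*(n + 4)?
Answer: 49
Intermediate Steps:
L(G) = 4 - 3/G
h(n) = n*(4 + n)
(11 + h(-2))*L(x(-2, 4)) = (11 - 2*(4 - 2))*(4 - 3/(-1)) = (11 - 2*2)*(4 - 3*(-1)) = (11 - 4)*(4 + 3) = 7*7 = 49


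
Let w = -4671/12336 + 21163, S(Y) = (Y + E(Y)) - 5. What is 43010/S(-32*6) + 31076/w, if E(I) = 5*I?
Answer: -3594913583606/100682948743 ≈ -35.705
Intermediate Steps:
S(Y) = -5 + 6*Y (S(Y) = (Y + 5*Y) - 5 = 6*Y - 5 = -5 + 6*Y)
w = 87020699/4112 (w = -4671*1/12336 + 21163 = -1557/4112 + 21163 = 87020699/4112 ≈ 21163.)
43010/S(-32*6) + 31076/w = 43010/(-5 + 6*(-32*6)) + 31076/(87020699/4112) = 43010/(-5 + 6*(-192)) + 31076*(4112/87020699) = 43010/(-5 - 1152) + 127784512/87020699 = 43010/(-1157) + 127784512/87020699 = 43010*(-1/1157) + 127784512/87020699 = -43010/1157 + 127784512/87020699 = -3594913583606/100682948743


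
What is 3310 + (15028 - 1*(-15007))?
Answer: 33345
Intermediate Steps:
3310 + (15028 - 1*(-15007)) = 3310 + (15028 + 15007) = 3310 + 30035 = 33345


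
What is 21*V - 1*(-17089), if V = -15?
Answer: 16774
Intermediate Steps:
21*V - 1*(-17089) = 21*(-15) - 1*(-17089) = -315 + 17089 = 16774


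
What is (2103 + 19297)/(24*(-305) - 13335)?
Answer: -4280/4131 ≈ -1.0361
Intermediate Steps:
(2103 + 19297)/(24*(-305) - 13335) = 21400/(-7320 - 13335) = 21400/(-20655) = 21400*(-1/20655) = -4280/4131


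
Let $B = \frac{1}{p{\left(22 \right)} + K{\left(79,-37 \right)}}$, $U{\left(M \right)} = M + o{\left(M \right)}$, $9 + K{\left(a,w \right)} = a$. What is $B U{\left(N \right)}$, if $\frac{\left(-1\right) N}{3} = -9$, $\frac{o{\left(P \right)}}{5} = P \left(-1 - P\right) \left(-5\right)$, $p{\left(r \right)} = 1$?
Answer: $\frac{18927}{71} \approx 266.58$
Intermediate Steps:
$K{\left(a,w \right)} = -9 + a$
$o{\left(P \right)} = - 25 P \left(-1 - P\right)$ ($o{\left(P \right)} = 5 P \left(-1 - P\right) \left(-5\right) = 5 \left(- 5 P \left(-1 - P\right)\right) = - 25 P \left(-1 - P\right)$)
$N = 27$ ($N = \left(-3\right) \left(-9\right) = 27$)
$U{\left(M \right)} = M + 25 M \left(1 + M\right)$
$B = \frac{1}{71}$ ($B = \frac{1}{1 + \left(-9 + 79\right)} = \frac{1}{1 + 70} = \frac{1}{71} \approx 0.014085$)
$B U{\left(N \right)} = \frac{27 \left(26 + 25 \cdot 27\right)}{71} = \frac{27 \left(26 + 675\right)}{71} = \frac{27 \cdot 701}{71} = \frac{1}{71} \cdot 18927 = \frac{18927}{71}$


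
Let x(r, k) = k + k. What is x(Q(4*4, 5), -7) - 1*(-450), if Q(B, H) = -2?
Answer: 436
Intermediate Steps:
x(r, k) = 2*k
x(Q(4*4, 5), -7) - 1*(-450) = 2*(-7) - 1*(-450) = -14 + 450 = 436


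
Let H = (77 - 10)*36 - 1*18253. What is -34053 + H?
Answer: -49894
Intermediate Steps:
H = -15841 (H = 67*36 - 18253 = 2412 - 18253 = -15841)
-34053 + H = -34053 - 15841 = -49894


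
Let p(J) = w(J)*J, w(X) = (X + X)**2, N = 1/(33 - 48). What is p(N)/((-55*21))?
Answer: 4/3898125 ≈ 1.0261e-6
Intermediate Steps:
N = -1/15 (N = 1/(-15) = -1/15 ≈ -0.066667)
w(X) = 4*X**2 (w(X) = (2*X)**2 = 4*X**2)
p(J) = 4*J**3 (p(J) = (4*J**2)*J = 4*J**3)
p(N)/((-55*21)) = (4*(-1/15)**3)/((-55*21)) = (4*(-1/3375))/(-1155) = -4/3375*(-1/1155) = 4/3898125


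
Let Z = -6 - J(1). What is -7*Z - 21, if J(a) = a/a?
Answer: 28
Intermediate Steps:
J(a) = 1
Z = -7 (Z = -6 - 1*1 = -6 - 1 = -7)
-7*Z - 21 = -7*(-7) - 21 = 49 - 21 = 28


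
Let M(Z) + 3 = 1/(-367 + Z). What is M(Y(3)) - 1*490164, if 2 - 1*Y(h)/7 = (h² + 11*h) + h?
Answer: -327431557/668 ≈ -4.9017e+5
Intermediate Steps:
Y(h) = 14 - 84*h - 7*h² (Y(h) = 14 - 7*((h² + 11*h) + h) = 14 - 7*(h² + 12*h) = 14 + (-84*h - 7*h²) = 14 - 84*h - 7*h²)
M(Z) = -3 + 1/(-367 + Z)
M(Y(3)) - 1*490164 = (1102 - 3*(14 - 84*3 - 7*3²))/(-367 + (14 - 84*3 - 7*3²)) - 1*490164 = (1102 - 3*(14 - 252 - 7*9))/(-367 + (14 - 252 - 7*9)) - 490164 = (1102 - 3*(14 - 252 - 63))/(-367 + (14 - 252 - 63)) - 490164 = (1102 - 3*(-301))/(-367 - 301) - 490164 = (1102 + 903)/(-668) - 490164 = -1/668*2005 - 490164 = -2005/668 - 490164 = -327431557/668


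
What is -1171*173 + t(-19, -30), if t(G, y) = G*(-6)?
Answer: -202469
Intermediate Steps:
t(G, y) = -6*G
-1171*173 + t(-19, -30) = -1171*173 - 6*(-19) = -202583 + 114 = -202469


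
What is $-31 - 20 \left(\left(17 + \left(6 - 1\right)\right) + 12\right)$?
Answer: $-711$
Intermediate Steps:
$-31 - 20 \left(\left(17 + \left(6 - 1\right)\right) + 12\right) = -31 - 20 \left(\left(17 + 5\right) + 12\right) = -31 - 20 \left(22 + 12\right) = -31 - 680 = -711$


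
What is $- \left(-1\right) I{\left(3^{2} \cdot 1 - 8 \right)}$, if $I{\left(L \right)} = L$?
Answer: $1$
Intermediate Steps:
$- \left(-1\right) I{\left(3^{2} \cdot 1 - 8 \right)} = - \left(-1\right) \left(3^{2} \cdot 1 - 8\right) = - \left(-1\right) \left(9 \cdot 1 - 8\right) = - \left(-1\right) \left(9 - 8\right) = - \left(-1\right) 1 = \left(-1\right) \left(-1\right) = 1$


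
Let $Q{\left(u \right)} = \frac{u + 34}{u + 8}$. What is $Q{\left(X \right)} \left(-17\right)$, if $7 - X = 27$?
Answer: $\frac{119}{6} \approx 19.833$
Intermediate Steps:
$X = -20$ ($X = 7 - 27 = -20$)
$Q{\left(u \right)} = \frac{34 + u}{8 + u}$
$Q{\left(X \right)} \left(-17\right) = \frac{34 - 20}{8 - 20} \left(-17\right) = \frac{1}{-12} \cdot 14 \left(-17\right) = \left(- \frac{1}{12}\right) 14 \left(-17\right) = \left(- \frac{7}{6}\right) \left(-17\right) = \frac{119}{6}$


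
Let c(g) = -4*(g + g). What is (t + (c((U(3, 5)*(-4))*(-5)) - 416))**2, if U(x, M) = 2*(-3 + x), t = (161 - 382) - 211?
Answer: 719104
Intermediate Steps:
t = -432 (t = -221 - 211 = -432)
U(x, M) = -6 + 2*x
c(g) = -8*g
(t + (c((U(3, 5)*(-4))*(-5)) - 416))**2 = (-432 + (-8*(-6 + 2*3)*(-4)*(-5) - 416))**2 = (-432 + (-8*(-6 + 6)*(-4)*(-5) - 416))**2 = (-432 + (-8*0*(-4)*(-5) - 416))**2 = (-432 + (-0*(-5) - 416))**2 = (-432 + (-8*0 - 416))**2 = (-432 + (0 - 416))**2 = (-432 - 416)**2 = (-848)**2 = 719104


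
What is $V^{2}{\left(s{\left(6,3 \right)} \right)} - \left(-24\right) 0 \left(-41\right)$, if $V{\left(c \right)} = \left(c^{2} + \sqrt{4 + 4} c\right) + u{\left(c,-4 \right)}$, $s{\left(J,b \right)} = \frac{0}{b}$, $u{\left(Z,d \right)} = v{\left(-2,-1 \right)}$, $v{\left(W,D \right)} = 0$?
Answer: $0$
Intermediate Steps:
$u{\left(Z,d \right)} = 0$
$s{\left(J,b \right)} = 0$
$V{\left(c \right)} = c^{2} + 2 c \sqrt{2}$ ($V{\left(c \right)} = \left(c^{2} + \sqrt{4 + 4} c\right) + 0 = \left(c^{2} + \sqrt{8} c\right) + 0 = \left(c^{2} + 2 \sqrt{2} c\right) + 0 = \left(c^{2} + 2 c \sqrt{2}\right) + 0 = c^{2} + 2 c \sqrt{2}$)
$V^{2}{\left(s{\left(6,3 \right)} \right)} - \left(-24\right) 0 \left(-41\right) = \left(0 \left(0 + 2 \sqrt{2}\right)\right)^{2} - \left(-24\right) 0 \left(-41\right) = \left(0 \cdot 2 \sqrt{2}\right)^{2} - 0 \left(-41\right) = 0^{2} - 0 = 0 + 0 = 0$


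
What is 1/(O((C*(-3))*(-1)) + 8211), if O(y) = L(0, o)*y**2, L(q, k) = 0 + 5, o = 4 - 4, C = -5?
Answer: 1/9336 ≈ 0.00010711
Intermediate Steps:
o = 0
L(q, k) = 5
O(y) = 5*y**2
1/(O((C*(-3))*(-1)) + 8211) = 1/(5*(-5*(-3)*(-1))**2 + 8211) = 1/(5*(15*(-1))**2 + 8211) = 1/(5*(-15)**2 + 8211) = 1/(5*225 + 8211) = 1/(1125 + 8211) = 1/9336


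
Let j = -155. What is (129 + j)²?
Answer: 676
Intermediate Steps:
(129 + j)² = (129 - 155)² = (-26)² = 676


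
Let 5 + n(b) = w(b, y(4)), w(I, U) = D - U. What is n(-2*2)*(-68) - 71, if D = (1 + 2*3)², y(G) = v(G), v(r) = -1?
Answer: -3131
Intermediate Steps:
y(G) = -1
D = 49 (D = (1 + 6)² = 7² = 49)
w(I, U) = 49 - U
n(b) = 45 (n(b) = -5 + (49 - 1*(-1)) = -5 + (49 + 1) = -5 + 50 = 45)
n(-2*2)*(-68) - 71 = 45*(-68) - 71 = -3060 - 71 = -3131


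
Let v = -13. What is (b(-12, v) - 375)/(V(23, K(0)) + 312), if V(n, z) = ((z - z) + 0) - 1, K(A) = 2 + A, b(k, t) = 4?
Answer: -371/311 ≈ -1.1929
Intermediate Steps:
V(n, z) = -1 (V(n, z) = (0 + 0) - 1 = 0 - 1 = -1)
(b(-12, v) - 375)/(V(23, K(0)) + 312) = (4 - 375)/(-1 + 312) = -371/311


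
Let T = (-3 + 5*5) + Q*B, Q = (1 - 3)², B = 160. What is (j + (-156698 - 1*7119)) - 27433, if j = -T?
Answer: -191912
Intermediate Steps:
Q = 4 (Q = (-2)² = 4)
T = 662 (T = (-3 + 5*5) + 4*160 = (-3 + 25) + 640 = 22 + 640 = 662)
j = -662 (j = -1*662 = -662)
(j + (-156698 - 1*7119)) - 27433 = (-662 + (-156698 - 1*7119)) - 27433 = (-662 + (-156698 - 7119)) - 27433 = (-662 - 163817) - 27433 = -164479 - 27433 = -191912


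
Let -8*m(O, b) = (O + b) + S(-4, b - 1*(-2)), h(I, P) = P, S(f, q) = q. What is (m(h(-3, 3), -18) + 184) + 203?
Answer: 3127/8 ≈ 390.88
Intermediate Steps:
m(O, b) = -¼ - b/4 - O/8 (m(O, b) = -((O + b) + (b - 1*(-2)))/8 = -((O + b) + (b + 2))/8 = -((O + b) + (2 + b))/8 = -(2 + O + 2*b)/8 = -¼ - b/4 - O/8)
(m(h(-3, 3), -18) + 184) + 203 = ((-¼ - ¼*(-18) - ⅛*3) + 184) + 203 = ((-¼ + 9/2 - 3/8) + 184) + 203 = (31/8 + 184) + 203 = 1503/8 + 203 = 3127/8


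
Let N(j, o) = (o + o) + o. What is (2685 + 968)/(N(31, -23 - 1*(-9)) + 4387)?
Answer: 3653/4345 ≈ 0.84074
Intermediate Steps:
N(j, o) = 3*o (N(j, o) = 2*o + o = 3*o)
(2685 + 968)/(N(31, -23 - 1*(-9)) + 4387) = (2685 + 968)/(3*(-23 - 1*(-9)) + 4387) = 3653/(3*(-23 + 9) + 4387) = 3653/(3*(-14) + 4387) = 3653/(-42 + 4387) = 3653/4345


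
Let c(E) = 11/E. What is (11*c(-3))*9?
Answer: -363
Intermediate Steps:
(11*c(-3))*9 = (11*(11/(-3)))*9 = (11*(11*(-⅓)))*9 = (11*(-11/3))*9 = -121/3*9 = -363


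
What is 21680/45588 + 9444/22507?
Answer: 229621208/256512279 ≈ 0.89517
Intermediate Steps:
21680/45588 + 9444/22507 = 21680*(1/45588) + 9444*(1/22507) = 5420/11397 + 9444/22507 = 229621208/256512279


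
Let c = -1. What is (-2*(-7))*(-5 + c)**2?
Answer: 504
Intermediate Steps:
(-2*(-7))*(-5 + c)**2 = (-2*(-7))*(-5 - 1)**2 = 14*(-6)**2 = 14*36 = 504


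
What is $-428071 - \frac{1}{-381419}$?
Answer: $- \frac{163274412748}{381419} \approx -4.2807 \cdot 10^{5}$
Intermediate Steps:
$-428071 - \frac{1}{-381419} = -428071 - - \frac{1}{381419} = -428071 + \frac{1}{381419} = - \frac{163274412748}{381419}$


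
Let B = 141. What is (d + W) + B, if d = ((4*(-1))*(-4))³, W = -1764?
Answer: 2473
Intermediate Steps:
d = 4096 (d = (-4*(-4))³ = 16³ = 4096)
(d + W) + B = (4096 - 1764) + 141 = 2332 + 141 = 2473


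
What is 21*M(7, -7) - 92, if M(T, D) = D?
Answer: -239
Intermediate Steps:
21*M(7, -7) - 92 = 21*(-7) - 92 = -147 - 92 = -239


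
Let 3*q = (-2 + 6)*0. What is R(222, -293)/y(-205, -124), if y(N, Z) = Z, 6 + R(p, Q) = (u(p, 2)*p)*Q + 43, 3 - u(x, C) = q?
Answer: 195101/124 ≈ 1573.4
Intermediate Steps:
q = 0 (q = ((-2 + 6)*0)/3 = (4*0)/3 = (⅓)*0 = 0)
u(x, C) = 3 (u(x, C) = 3 - 1*0 = 3 + 0 = 3)
R(p, Q) = 37 + 3*Q*p (R(p, Q) = -6 + ((3*p)*Q + 43) = -6 + (3*Q*p + 43) = -6 + (43 + 3*Q*p) = 37 + 3*Q*p)
R(222, -293)/y(-205, -124) = (37 + 3*(-293)*222)/(-124) = (37 - 195138)*(-1/124) = -195101*(-1/124) = 195101/124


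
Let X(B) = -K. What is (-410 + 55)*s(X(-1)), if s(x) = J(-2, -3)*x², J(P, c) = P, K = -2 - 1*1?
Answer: 6390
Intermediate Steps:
K = -3 (K = -2 - 1 = -3)
X(B) = 3 (X(B) = -1*(-3) = 3)
s(x) = -2*x²
(-410 + 55)*s(X(-1)) = (-410 + 55)*(-2*3²) = -(-710)*9 = -355*(-18) = 6390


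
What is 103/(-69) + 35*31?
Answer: 74762/69 ≈ 1083.5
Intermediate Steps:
103/(-69) + 35*31 = 103*(-1/69) + 1085 = -103/69 + 1085 = 74762/69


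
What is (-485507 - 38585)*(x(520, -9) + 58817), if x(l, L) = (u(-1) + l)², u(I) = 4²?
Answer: -181395054396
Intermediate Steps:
u(I) = 16
x(l, L) = (16 + l)²
(-485507 - 38585)*(x(520, -9) + 58817) = (-485507 - 38585)*((16 + 520)² + 58817) = -524092*(536² + 58817) = -524092*(287296 + 58817) = -524092*346113 = -181395054396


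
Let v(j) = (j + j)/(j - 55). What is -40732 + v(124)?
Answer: -2810260/69 ≈ -40728.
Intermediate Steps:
v(j) = 2*j/(-55 + j) (v(j) = (2*j)/(-55 + j) = 2*j/(-55 + j))
-40732 + v(124) = -40732 + 2*124/(-55 + 124) = -40732 + 2*124/69 = -40732 + 2*124*(1/69) = -40732 + 248/69 = -2810260/69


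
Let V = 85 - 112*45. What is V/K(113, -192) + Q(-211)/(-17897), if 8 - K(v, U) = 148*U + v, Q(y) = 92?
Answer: -91284247/506681967 ≈ -0.18016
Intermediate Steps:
V = -4955 (V = 85 - 5040 = -4955)
K(v, U) = 8 - v - 148*U (K(v, U) = 8 - (148*U + v) = 8 - (v + 148*U) = 8 + (-v - 148*U) = 8 - v - 148*U)
V/K(113, -192) + Q(-211)/(-17897) = -4955/(8 - 1*113 - 148*(-192)) + 92/(-17897) = -4955/(8 - 113 + 28416) + 92*(-1/17897) = -4955/28311 - 92/17897 = -91284247/506681967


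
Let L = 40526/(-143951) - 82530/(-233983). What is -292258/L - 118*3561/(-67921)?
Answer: -334301881107650002669/81433236749606 ≈ -4.1052e+6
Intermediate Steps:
L = 2397880972/33682086833 (L = 40526*(-1/143951) - 82530*(-1/233983) = -40526/143951 + 82530/233983 = 2397880972/33682086833 ≈ 0.071192)
-292258/L - 118*3561/(-67921) = -292258/2397880972/33682086833 - 118*3561/(-67921) = -292258*33682086833/2397880972 - 420198*(-1/67921) = -4921929666819457/1198940486 + 420198/67921 = -334301881107650002669/81433236749606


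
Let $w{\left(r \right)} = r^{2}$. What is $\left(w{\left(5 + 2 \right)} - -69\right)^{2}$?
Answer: $13924$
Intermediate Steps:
$\left(w{\left(5 + 2 \right)} - -69\right)^{2} = \left(\left(5 + 2\right)^{2} - -69\right)^{2} = \left(7^{2} + 69\right)^{2} = \left(49 + 69\right)^{2} = 118^{2} = 13924$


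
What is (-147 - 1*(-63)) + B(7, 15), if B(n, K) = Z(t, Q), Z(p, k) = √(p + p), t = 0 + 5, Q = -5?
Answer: -84 + √10 ≈ -80.838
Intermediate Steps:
t = 5
Z(p, k) = √2*√p (Z(p, k) = √(2*p) = √2*√p)
B(n, K) = √10 (B(n, K) = √2*√5 = √10)
(-147 - 1*(-63)) + B(7, 15) = (-147 - 1*(-63)) + √10 = (-147 + 63) + √10 = -84 + √10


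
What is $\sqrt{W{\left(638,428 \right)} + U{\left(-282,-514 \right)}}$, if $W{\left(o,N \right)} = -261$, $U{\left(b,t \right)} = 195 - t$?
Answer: $8 \sqrt{7} \approx 21.166$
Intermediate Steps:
$\sqrt{W{\left(638,428 \right)} + U{\left(-282,-514 \right)}} = \sqrt{-261 + \left(195 - -514\right)} = \sqrt{-261 + \left(195 + 514\right)} = \sqrt{-261 + 709} = \sqrt{448} = 8 \sqrt{7}$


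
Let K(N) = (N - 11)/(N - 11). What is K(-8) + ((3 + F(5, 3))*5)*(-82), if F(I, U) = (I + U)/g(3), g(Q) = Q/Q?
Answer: -4509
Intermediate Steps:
g(Q) = 1
F(I, U) = I + U (F(I, U) = (I + U)/1 = (I + U)*1 = I + U)
K(N) = 1 (K(N) = (-11 + N)/(-11 + N) = 1)
K(-8) + ((3 + F(5, 3))*5)*(-82) = 1 + ((3 + (5 + 3))*5)*(-82) = 1 + ((3 + 8)*5)*(-82) = 1 + (11*5)*(-82) = 1 + 55*(-82) = 1 - 4510 = -4509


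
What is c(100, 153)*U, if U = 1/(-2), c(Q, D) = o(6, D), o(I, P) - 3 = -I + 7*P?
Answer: -534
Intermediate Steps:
o(I, P) = 3 - I + 7*P (o(I, P) = 3 + (-I + 7*P) = 3 - I + 7*P)
c(Q, D) = -3 + 7*D (c(Q, D) = 3 - 1*6 + 7*D = 3 - 6 + 7*D = -3 + 7*D)
U = -½ ≈ -0.50000
c(100, 153)*U = (-3 + 7*153)*(-½) = (-3 + 1071)*(-½) = 1068*(-½) = -534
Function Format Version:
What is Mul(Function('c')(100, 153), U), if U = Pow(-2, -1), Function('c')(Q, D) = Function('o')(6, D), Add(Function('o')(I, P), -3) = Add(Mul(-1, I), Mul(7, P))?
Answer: -534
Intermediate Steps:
Function('o')(I, P) = Add(3, Mul(-1, I), Mul(7, P)) (Function('o')(I, P) = Add(3, Add(Mul(-1, I), Mul(7, P))) = Add(3, Mul(-1, I), Mul(7, P)))
Function('c')(Q, D) = Add(-3, Mul(7, D)) (Function('c')(Q, D) = Add(3, Mul(-1, 6), Mul(7, D)) = Add(3, -6, Mul(7, D)) = Add(-3, Mul(7, D)))
U = Rational(-1, 2) ≈ -0.50000
Mul(Function('c')(100, 153), U) = Mul(Add(-3, Mul(7, 153)), Rational(-1, 2)) = Mul(Add(-3, 1071), Rational(-1, 2)) = Mul(1068, Rational(-1, 2)) = -534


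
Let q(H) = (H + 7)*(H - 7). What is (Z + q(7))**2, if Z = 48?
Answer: 2304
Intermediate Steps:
q(H) = (-7 + H)*(7 + H) (q(H) = (7 + H)*(-7 + H) = (-7 + H)*(7 + H))
(Z + q(7))**2 = (48 + (-49 + 7**2))**2 = (48 + (-49 + 49))**2 = (48 + 0)**2 = 48**2 = 2304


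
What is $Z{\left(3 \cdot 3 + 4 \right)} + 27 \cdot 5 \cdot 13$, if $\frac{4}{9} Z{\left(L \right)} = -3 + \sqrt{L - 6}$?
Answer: $\frac{6993}{4} + \frac{9 \sqrt{7}}{4} \approx 1754.2$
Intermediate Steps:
$Z{\left(L \right)} = - \frac{27}{4} + \frac{9 \sqrt{-6 + L}}{4}$ ($Z{\left(L \right)} = \frac{9 \left(-3 + \sqrt{L - 6}\right)}{4} = \frac{9 \left(-3 + \sqrt{-6 + L}\right)}{4} = - \frac{27}{4} + \frac{9 \sqrt{-6 + L}}{4}$)
$Z{\left(3 \cdot 3 + 4 \right)} + 27 \cdot 5 \cdot 13 = \left(- \frac{27}{4} + \frac{9 \sqrt{-6 + \left(3 \cdot 3 + 4\right)}}{4}\right) + 27 \cdot 5 \cdot 13 = \left(- \frac{27}{4} + \frac{9 \sqrt{-6 + \left(9 + 4\right)}}{4}\right) + 27 \cdot 65 = \left(- \frac{27}{4} + \frac{9 \sqrt{-6 + 13}}{4}\right) + 1755 = \left(- \frac{27}{4} + \frac{9 \sqrt{7}}{4}\right) + 1755 = \frac{6993}{4} + \frac{9 \sqrt{7}}{4}$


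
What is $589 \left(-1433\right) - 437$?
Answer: $-844474$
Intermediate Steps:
$589 \left(-1433\right) - 437 = -844037 - 437 = -844474$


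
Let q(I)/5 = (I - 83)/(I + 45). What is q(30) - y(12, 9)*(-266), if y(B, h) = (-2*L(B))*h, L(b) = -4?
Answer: 287227/15 ≈ 19148.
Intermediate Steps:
y(B, h) = 8*h (y(B, h) = (-2*(-4))*h = 8*h)
q(I) = 5*(-83 + I)/(45 + I) (q(I) = 5*((I - 83)/(I + 45)) = 5*((-83 + I)/(45 + I)) = 5*(-83 + I)/(45 + I))
q(30) - y(12, 9)*(-266) = 5*(-83 + 30)/(45 + 30) - 8*9*(-266) = 5*(-53)/75 - 72*(-266) = 5*(1/75)*(-53) - 1*(-19152) = -53/15 + 19152 = 287227/15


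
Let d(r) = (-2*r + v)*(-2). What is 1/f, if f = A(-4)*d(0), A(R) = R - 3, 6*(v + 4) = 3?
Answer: -1/49 ≈ -0.020408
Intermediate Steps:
v = -7/2 (v = -4 + (1/6)*3 = -4 + 1/2 = -7/2 ≈ -3.5000)
d(r) = 7 + 4*r (d(r) = (-2*r - 7/2)*(-2) = (-7/2 - 2*r)*(-2) = 7 + 4*r)
A(R) = -3 + R
f = -49 (f = (-3 - 4)*(7 + 4*0) = -7*(7 + 0) = -7*7 = -49)
1/f = 1/(-49) = -1/49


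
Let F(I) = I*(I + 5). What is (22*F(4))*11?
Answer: 8712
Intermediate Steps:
F(I) = I*(5 + I)
(22*F(4))*11 = (22*(4*(5 + 4)))*11 = (22*(4*9))*11 = (22*36)*11 = 792*11 = 8712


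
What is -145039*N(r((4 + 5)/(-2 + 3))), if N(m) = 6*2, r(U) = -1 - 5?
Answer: -1740468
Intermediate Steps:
r(U) = -6
N(m) = 12
-145039*N(r((4 + 5)/(-2 + 3))) = -145039*12 = -1740468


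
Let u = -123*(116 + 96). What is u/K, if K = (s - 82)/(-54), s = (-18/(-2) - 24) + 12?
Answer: -1408104/85 ≈ -16566.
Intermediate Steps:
s = -3 (s = (-18*(-½) - 24) + 12 = (9 - 24) + 12 = -15 + 12 = -3)
u = -26076 (u = -123*212 = -26076)
K = 85/54 (K = (-3 - 82)/(-54) = -1/54*(-85) = 85/54 ≈ 1.5741)
u/K = -26076/85/54 = -26076*54/85 = -1408104/85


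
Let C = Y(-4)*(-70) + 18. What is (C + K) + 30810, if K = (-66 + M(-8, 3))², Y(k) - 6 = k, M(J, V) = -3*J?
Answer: 32452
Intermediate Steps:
Y(k) = 6 + k
K = 1764 (K = (-66 - 3*(-8))² = (-66 + 24)² = (-42)² = 1764)
C = -122 (C = (6 - 4)*(-70) + 18 = 2*(-70) + 18 = -140 + 18 = -122)
(C + K) + 30810 = (-122 + 1764) + 30810 = 1642 + 30810 = 32452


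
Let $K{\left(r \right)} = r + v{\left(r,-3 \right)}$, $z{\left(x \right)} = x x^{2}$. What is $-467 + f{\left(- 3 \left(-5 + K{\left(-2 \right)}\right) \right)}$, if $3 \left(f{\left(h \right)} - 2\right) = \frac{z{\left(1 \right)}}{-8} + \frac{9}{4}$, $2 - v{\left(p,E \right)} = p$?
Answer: $- \frac{11143}{24} \approx -464.29$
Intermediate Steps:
$v{\left(p,E \right)} = 2 - p$
$z{\left(x \right)} = x^{3}$
$K{\left(r \right)} = 2$ ($K{\left(r \right)} = r - \left(-2 + r\right) = 2$)
$f{\left(h \right)} = \frac{65}{24}$ ($f{\left(h \right)} = 2 + \frac{\frac{1^{3}}{-8} + \frac{9}{4}}{3} = 2 + \frac{1 \left(- \frac{1}{8}\right) + 9 \cdot \frac{1}{4}}{3} = 2 + \frac{- \frac{1}{8} + \frac{9}{4}}{3} = 2 + \frac{1}{3} \cdot \frac{17}{8} = 2 + \frac{17}{24} = \frac{65}{24}$)
$-467 + f{\left(- 3 \left(-5 + K{\left(-2 \right)}\right) \right)} = -467 + \frac{65}{24} = - \frac{11143}{24}$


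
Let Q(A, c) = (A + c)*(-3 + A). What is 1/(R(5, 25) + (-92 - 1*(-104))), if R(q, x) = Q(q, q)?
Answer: 1/32 ≈ 0.031250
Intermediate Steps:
Q(A, c) = (-3 + A)*(A + c)
R(q, x) = -6*q + 2*q**2 (R(q, x) = q**2 - 3*q - 3*q + q*q = q**2 - 3*q - 3*q + q**2 = -6*q + 2*q**2)
1/(R(5, 25) + (-92 - 1*(-104))) = 1/(2*5*(-3 + 5) + (-92 - 1*(-104))) = 1/(2*5*2 + (-92 + 104)) = 1/(20 + 12) = 1/32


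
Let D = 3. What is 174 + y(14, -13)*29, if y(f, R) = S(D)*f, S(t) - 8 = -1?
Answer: 3016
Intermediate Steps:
S(t) = 7 (S(t) = 8 - 1 = 7)
y(f, R) = 7*f
174 + y(14, -13)*29 = 174 + (7*14)*29 = 174 + 98*29 = 174 + 2842 = 3016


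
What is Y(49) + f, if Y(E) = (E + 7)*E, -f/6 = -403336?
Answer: 2422760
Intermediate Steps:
f = 2420016 (f = -6*(-403336) = 2420016)
Y(E) = E*(7 + E) (Y(E) = (7 + E)*E = E*(7 + E))
Y(49) + f = 49*(7 + 49) + 2420016 = 49*56 + 2420016 = 2744 + 2420016 = 2422760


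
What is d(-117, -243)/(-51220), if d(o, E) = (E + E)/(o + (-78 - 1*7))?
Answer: -243/5173220 ≈ -4.6973e-5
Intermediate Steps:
d(o, E) = 2*E/(-85 + o) (d(o, E) = (2*E)/(o + (-78 - 7)) = (2*E)/(o - 85) = (2*E)/(-85 + o) = 2*E/(-85 + o))
d(-117, -243)/(-51220) = (2*(-243)/(-85 - 117))/(-51220) = (2*(-243)/(-202))*(-1/51220) = (2*(-243)*(-1/202))*(-1/51220) = (243/101)*(-1/51220) = -243/5173220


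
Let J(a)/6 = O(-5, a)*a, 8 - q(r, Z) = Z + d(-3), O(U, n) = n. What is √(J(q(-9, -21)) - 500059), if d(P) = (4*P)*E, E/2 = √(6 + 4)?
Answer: √(-460453 + 8352*√10) ≈ 658.82*I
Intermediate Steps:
E = 2*√10 (E = 2*√(6 + 4) = 2*√10 ≈ 6.3246)
d(P) = 8*P*√10 (d(P) = (4*P)*(2*√10) = 8*P*√10)
q(r, Z) = 8 - Z + 24*√10 (q(r, Z) = 8 - (Z + 8*(-3)*√10) = 8 - (Z - 24*√10) = 8 + (-Z + 24*√10) = 8 - Z + 24*√10)
J(a) = 6*a² (J(a) = 6*(a*a) = 6*a²)
√(J(q(-9, -21)) - 500059) = √(6*(8 - 1*(-21) + 24*√10)² - 500059) = √(6*(8 + 21 + 24*√10)² - 500059) = √(6*(29 + 24*√10)² - 500059) = √(-500059 + 6*(29 + 24*√10)²)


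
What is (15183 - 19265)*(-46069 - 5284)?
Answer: 209622946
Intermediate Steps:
(15183 - 19265)*(-46069 - 5284) = -4082*(-51353) = 209622946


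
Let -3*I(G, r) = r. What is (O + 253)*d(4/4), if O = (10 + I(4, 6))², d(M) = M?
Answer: 317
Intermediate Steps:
I(G, r) = -r/3
O = 64 (O = (10 - ⅓*6)² = (10 - 2)² = 8² = 64)
(O + 253)*d(4/4) = (64 + 253)*(4/4) = 317*(4*(¼)) = 317*1 = 317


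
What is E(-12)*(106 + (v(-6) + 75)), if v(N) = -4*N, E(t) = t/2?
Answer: -1230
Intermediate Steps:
E(t) = t/2 (E(t) = t*(½) = t/2)
E(-12)*(106 + (v(-6) + 75)) = ((½)*(-12))*(106 + (-4*(-6) + 75)) = -6*(106 + (24 + 75)) = -6*(106 + 99) = -6*205 = -1230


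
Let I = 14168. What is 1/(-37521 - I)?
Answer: -1/51689 ≈ -1.9346e-5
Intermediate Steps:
1/(-37521 - I) = 1/(-37521 - 1*14168) = 1/(-37521 - 14168) = 1/(-51689) = -1/51689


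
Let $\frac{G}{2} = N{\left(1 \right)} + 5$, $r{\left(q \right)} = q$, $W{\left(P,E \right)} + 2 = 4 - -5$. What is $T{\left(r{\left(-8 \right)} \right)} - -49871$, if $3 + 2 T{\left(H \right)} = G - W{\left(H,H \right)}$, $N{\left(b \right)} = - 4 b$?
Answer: $49867$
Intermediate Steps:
$W{\left(P,E \right)} = 7$ ($W{\left(P,E \right)} = -2 + \left(4 - -5\right) = -2 + \left(4 + 5\right) = -2 + 9 = 7$)
$G = 2$ ($G = 2 \left(\left(-4\right) 1 + 5\right) = 2 \left(-4 + 5\right) = 2 \cdot 1 = 2$)
$T{\left(H \right)} = -4$ ($T{\left(H \right)} = - \frac{3}{2} + \frac{2 - 7}{2} = - \frac{3}{2} + \frac{1}{2} \left(-5\right) = - \frac{3}{2} - \frac{5}{2} = -4$)
$T{\left(r{\left(-8 \right)} \right)} - -49871 = -4 - -49871 = -4 + 49871 = 49867$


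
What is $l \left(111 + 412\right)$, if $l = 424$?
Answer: $221752$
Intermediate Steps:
$l \left(111 + 412\right) = 424 \left(111 + 412\right) = 424 \cdot 523 = 221752$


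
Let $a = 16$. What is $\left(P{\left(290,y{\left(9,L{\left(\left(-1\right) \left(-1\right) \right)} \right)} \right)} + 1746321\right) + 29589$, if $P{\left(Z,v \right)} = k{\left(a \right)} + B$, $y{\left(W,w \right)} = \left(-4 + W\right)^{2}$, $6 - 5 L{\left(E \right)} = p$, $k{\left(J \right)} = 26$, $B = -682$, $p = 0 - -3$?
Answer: $1775254$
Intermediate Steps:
$p = 3$ ($p = 0 + 3 = 3$)
$L{\left(E \right)} = \frac{3}{5}$ ($L{\left(E \right)} = \frac{6}{5} - \frac{3}{5} = \frac{3}{5}$)
$P{\left(Z,v \right)} = -656$ ($P{\left(Z,v \right)} = 26 - 682 = -656$)
$\left(P{\left(290,y{\left(9,L{\left(\left(-1\right) \left(-1\right) \right)} \right)} \right)} + 1746321\right) + 29589 = \left(-656 + 1746321\right) + 29589 = 1745665 + 29589 = 1775254$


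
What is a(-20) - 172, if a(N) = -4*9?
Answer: -208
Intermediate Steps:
a(N) = -36
a(-20) - 172 = -36 - 172 = -208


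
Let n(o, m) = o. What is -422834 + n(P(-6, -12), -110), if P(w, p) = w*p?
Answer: -422762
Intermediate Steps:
P(w, p) = p*w
-422834 + n(P(-6, -12), -110) = -422834 - 12*(-6) = -422834 + 72 = -422762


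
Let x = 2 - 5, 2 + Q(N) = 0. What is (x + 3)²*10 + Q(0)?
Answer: -2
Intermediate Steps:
Q(N) = -2 (Q(N) = -2 + 0 = -2)
x = -3
(x + 3)²*10 + Q(0) = (-3 + 3)²*10 - 2 = 0²*10 - 2 = 0*10 - 2 = 0 - 2 = -2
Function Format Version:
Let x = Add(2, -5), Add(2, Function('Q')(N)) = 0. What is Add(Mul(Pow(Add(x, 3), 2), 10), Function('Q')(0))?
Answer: -2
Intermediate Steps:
Function('Q')(N) = -2 (Function('Q')(N) = Add(-2, 0) = -2)
x = -3
Add(Mul(Pow(Add(x, 3), 2), 10), Function('Q')(0)) = Add(Mul(Pow(Add(-3, 3), 2), 10), -2) = Add(Mul(Pow(0, 2), 10), -2) = Add(Mul(0, 10), -2) = Add(0, -2) = -2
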